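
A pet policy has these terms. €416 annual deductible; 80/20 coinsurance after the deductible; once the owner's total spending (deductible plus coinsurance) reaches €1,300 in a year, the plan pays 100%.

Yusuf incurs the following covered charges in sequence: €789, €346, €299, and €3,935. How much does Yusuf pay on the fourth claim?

Claim 1 — €789: €416 to deductible, leaving €373; coinsurance €373 × 20% = €74.60. Cost to owner: €490.60. OOP to date €490.60.
Claim 2 — €346: 20% coinsurance on €346 = €69.20. Cost to owner: €69.20. OOP to date €559.80.
Claim 3 — €299: deductible already satisfied, so owner's share is 20% × €299 = €59.80. Owner owes €59.80 (running OOP €619.60).
Claim 4 — €3,935: 20% coinsurance on €3,935 = €787. That would push OOP to €1,406.60, over the €1,300 cap, so owner pays €1,300 − €619.60 = €680.40.

€680.40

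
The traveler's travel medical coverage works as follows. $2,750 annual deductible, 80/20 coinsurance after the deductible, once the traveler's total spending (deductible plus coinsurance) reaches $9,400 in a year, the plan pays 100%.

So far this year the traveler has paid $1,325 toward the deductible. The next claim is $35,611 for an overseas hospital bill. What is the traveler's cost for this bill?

$8,075

Deductible still to meet: $2,750 − $1,325 = $1,425.
That leaves $35,611 − $1,425 = $34,186 for coinsurance.
Traveler's 20% share of $34,186 is $6,837.20.
Traveler responsibility before any cap: $1,425 + $6,837.20 = $8,262.20.
Adding $8,262.20 to the $1,325 already spent would give $9,587.20, which exceeds the $9,400 cap; the traveler pays just $9,400 − $1,325 = $8,075.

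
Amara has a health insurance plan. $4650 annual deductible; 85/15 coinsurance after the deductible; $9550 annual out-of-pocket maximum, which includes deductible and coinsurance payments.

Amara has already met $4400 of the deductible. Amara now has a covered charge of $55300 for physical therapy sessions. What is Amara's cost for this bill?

$5150

$4400 of the $4650 deductible is already met, leaving $250.
After the $250 deductible portion, $55300 − $250 = $55050 is subject to coinsurance.
Patient's 15% share of $55050 is $8257.50.
Patient responsibility before any cap: $250 + $8257.50 = $8507.50.
Year-to-date out-of-pocket would reach $4400 + $8507.50 = $12907.50, above the $9550 maximum, so the patient pays only $9550 − $4400 = $5150.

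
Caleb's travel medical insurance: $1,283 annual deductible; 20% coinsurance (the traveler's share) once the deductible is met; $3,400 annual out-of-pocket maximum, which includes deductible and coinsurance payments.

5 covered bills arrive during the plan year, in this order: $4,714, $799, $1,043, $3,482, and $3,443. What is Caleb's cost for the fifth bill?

#1 ($4,714): $1,283 finishes the deductible; $3,431 goes to coinsurance; coinsurance $3,431 × 20% = $686.20. Traveler pays $1,969.20; OOP now $1,969.20.
#2 ($799): deductible already satisfied, so traveler's share is 20% × $799 = $159.80. Traveler pays $159.80; OOP now $2,129.
#3 ($1,043): deductible already satisfied, so traveler's share is 20% × $1,043 = $208.60. Traveler owes $208.60 (running OOP $2,337.60).
#4 ($3,482): deductible already satisfied, so traveler's share is 20% × $3,482 = $696.40. Traveler owes $696.40 (running OOP $3,034).
#5 ($3,443): deductible already satisfied, so traveler's share is 20% × $3,443 = $688.60. That would push OOP to $3,722.60, over the $3,400 cap, so traveler pays $3,400 − $3,034 = $366.

$366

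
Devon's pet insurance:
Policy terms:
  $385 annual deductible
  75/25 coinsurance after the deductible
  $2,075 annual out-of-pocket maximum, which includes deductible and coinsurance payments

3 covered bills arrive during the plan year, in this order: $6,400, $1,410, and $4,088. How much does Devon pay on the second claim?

#1 ($6,400): deductible takes $385, $6,015 remains; coinsurance $6,015 × 25% = $1,503.75. Cost to owner: $1,888.75. OOP to date $1,888.75.
#2 ($1,410): 25% coinsurance on $1,410 = $352.50. Adding that to $1,888.75 gives $2,241.25, past the $2,075 cap; owner pays only $2,075 − $1,888.75 = $186.25.

$186.25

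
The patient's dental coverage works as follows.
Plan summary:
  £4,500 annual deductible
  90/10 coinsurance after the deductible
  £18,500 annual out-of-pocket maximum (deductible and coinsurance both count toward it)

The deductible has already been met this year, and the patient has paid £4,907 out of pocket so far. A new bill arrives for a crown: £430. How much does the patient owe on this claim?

£43

The deductible is already satisfied, so the full bill goes to coinsurance.
10% of £430 = £43 falls to the patient.
Total out-of-pocket so far would be £4,907 + £43 = £4,950, below the £18,500 cap — no reduction.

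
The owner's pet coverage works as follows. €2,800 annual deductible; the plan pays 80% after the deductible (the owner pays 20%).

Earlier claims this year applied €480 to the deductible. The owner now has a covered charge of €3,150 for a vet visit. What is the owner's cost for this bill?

€480 of the €2,800 deductible is already met, leaving €2,320.
After the €2,320 deductible portion, €3,150 − €2,320 = €830 is subject to coinsurance.
Owner's 20% share of €830 is €166.
Owner responsibility: €2,320 + €166 = €2,486.

€2,486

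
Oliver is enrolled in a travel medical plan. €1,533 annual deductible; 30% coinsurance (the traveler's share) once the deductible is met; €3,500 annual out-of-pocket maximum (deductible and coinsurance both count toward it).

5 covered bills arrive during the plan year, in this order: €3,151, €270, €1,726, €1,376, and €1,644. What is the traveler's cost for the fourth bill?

€412.80

Claim 1 — €3,151: €1,533 finishes the deductible; €1,618 goes to coinsurance; traveler's 30% is €485.40. Cost to traveler: €2,018.40. OOP to date €2,018.40.
Claim 2 — €270: deductible met; 30% of €270 = €81. Traveler pays €81; OOP now €2,099.40.
Claim 3 — €1,726: deductible already satisfied, so traveler's share is 30% × €1,726 = €517.80. Traveler pays €517.80; OOP now €2,617.20.
Claim 4 — €1,376: deductible met; 30% of €1,376 = €412.80. Traveler owes €412.80 (running OOP €3,030).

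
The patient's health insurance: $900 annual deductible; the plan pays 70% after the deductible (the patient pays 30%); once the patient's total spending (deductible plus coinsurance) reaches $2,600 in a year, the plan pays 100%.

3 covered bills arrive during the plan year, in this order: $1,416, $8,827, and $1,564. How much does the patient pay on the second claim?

$1,545.20

Bill 1, $1,416: $900 finishes the deductible; $516 goes to coinsurance; coinsurance $516 × 30% = $154.80. Patient owes $1,054.80 (running OOP $1,054.80).
Bill 2, $8,827: deductible met; 30% of $8,827 = $2,648.10. Adding that to $1,054.80 gives $3,702.90, past the $2,600 cap; patient pays only $2,600 − $1,054.80 = $1,545.20.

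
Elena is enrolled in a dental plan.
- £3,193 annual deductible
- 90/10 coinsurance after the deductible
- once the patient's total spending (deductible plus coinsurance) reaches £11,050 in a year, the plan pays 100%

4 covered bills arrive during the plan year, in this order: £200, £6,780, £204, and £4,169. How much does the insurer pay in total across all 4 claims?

Claim 1 — £200: fully absorbed by the deductible. Cost to patient: £200. OOP to date £200. Insurer: £200 − £200 = £0.
Claim 2 — £6,780: £2,993 finishes the deductible; £3,787 goes to coinsurance; coinsurance £3,787 × 10% = £378.70. Patient pays £3,371.70; OOP now £3,571.70. Plan pays £6,780 − £3,371.70 = £3,408.30.
Claim 3 — £204: deductible met; 10% of £204 = £20.40. Patient owes £20.40 (running OOP £3,592.10). Insurer: £204 − £20.40 = £183.60.
Claim 4 — £4,169: deductible met; 10% of £4,169 = £416.90. Patient owes £416.90 (running OOP £4,009). Plan pays £4,169 − £416.90 = £3,752.10.
Insurer total: £0 + £3,408.30 + £183.60 + £3,752.10 = £7,344.

£7,344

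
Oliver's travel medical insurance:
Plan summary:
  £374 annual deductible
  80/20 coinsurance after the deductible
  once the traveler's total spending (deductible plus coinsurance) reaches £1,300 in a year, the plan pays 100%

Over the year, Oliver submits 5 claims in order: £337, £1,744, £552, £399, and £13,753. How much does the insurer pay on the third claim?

Bill 1, £337: fully absorbed by the deductible. Cost to traveler: £337. OOP to date £337. Plan pays £337 − £337 = £0.
Bill 2, £1,744: deductible takes £37, £1,707 remains; traveler's 20% is £341.40. Traveler pays £378.40; OOP now £715.40. Insurer: £1,744 − £378.40 = £1,365.60.
Bill 3, £552: deductible met; 20% of £552 = £110.40. Cost to traveler: £110.40. OOP to date £825.80. Insurer: £552 − £110.40 = £441.60.

£441.60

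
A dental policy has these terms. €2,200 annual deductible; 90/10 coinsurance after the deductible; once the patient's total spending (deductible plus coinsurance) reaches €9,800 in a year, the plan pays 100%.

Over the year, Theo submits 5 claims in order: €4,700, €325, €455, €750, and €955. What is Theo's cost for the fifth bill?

#1 (€4,700): €2,200 to deductible, leaving €2,500; patient's 10% is €250. Patient pays €2,450; OOP now €2,450.
#2 (€325): deductible already satisfied, so patient's share is 10% × €325 = €32.50. Patient owes €32.50 (running OOP €2,482.50).
#3 (€455): 10% coinsurance on €455 = €45.50. Patient pays €45.50; OOP now €2,528.
#4 (€750): deductible met; 10% of €750 = €75. Patient owes €75 (running OOP €2,603).
#5 (€955): deductible already satisfied, so patient's share is 10% × €955 = €95.50. Patient owes €95.50 (running OOP €2,698.50).

€95.50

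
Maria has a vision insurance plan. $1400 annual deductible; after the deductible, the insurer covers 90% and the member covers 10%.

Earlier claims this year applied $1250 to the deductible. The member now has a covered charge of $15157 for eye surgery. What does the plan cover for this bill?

Deductible still to meet: $1400 − $1250 = $150.
After the $150 deductible portion, $15157 − $150 = $15007 is subject to coinsurance.
Coinsurance: $15007 × 10% = $1500.70.
So the member owes $150 + $1500.70 = $1650.70.
Insurer pays the balance: $15157 − $1650.70 = $13506.30.

$13506.30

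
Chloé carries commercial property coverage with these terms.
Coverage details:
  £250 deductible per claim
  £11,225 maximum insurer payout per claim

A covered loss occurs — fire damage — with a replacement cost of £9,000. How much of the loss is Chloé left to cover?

£250

After the deductible, £9,000 − £250 = £8,750 remains.
£8,750 is within the £11,225 limit, so the insurer pays £8,750.
The business bears the rest of the original loss: £9,000 − £8,750 = £250.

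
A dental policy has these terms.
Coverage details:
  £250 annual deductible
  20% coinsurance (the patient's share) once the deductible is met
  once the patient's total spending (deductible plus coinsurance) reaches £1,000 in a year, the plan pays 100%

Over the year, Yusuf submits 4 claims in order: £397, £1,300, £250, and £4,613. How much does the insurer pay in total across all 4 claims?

£5,560

#1 (£397): £250 finishes the deductible; £147 goes to coinsurance; 20% of £147 = £29.40. Patient owes £279.40 (running OOP £279.40). Insurer: £397 − £279.40 = £117.60.
#2 (£1,300): deductible already satisfied, so patient's share is 20% × £1,300 = £260. Patient pays £260; OOP now £539.40. Plan pays £1,300 − £260 = £1,040.
#3 (£250): deductible met; 20% of £250 = £50. Patient pays £50; OOP now £589.40. Plan pays £250 − £50 = £200.
#4 (£4,613): deductible met; 20% of £4,613 = £922.60. OOP would hit £1,512 > £1,000, so the cap limits the patient to £1,000 − £589.40 = £410.60. Insurer: £4,613 − £410.60 = £4,202.40.
Insurer total: £117.60 + £1,040 + £200 + £4,202.40 = £5,560.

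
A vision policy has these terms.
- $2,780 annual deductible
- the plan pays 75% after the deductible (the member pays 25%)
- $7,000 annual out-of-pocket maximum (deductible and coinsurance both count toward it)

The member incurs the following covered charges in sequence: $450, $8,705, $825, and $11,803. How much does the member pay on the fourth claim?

Claim 1 ($450): fully absorbed by the deductible. Cost to member: $450. OOP to date $450.
Claim 2 ($8,705): deductible takes $2,330, $6,375 remains; coinsurance $6,375 × 25% = $1,593.75. Cost to member: $3,923.75. OOP to date $4,373.75.
Claim 3 ($825): deductible met; 25% of $825 = $206.25. Member pays $206.25; OOP now $4,580.
Claim 4 ($11,803): 25% coinsurance on $11,803 = $2,950.75. That would push OOP to $7,530.75, over the $7,000 cap, so member pays $7,000 − $4,580 = $2,420.

$2,420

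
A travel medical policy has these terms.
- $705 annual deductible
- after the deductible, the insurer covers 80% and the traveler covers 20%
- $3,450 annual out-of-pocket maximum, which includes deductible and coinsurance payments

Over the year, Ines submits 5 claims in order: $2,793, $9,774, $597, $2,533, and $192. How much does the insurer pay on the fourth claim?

Claim 1 — $2,793: $705 finishes the deductible; $2,088 goes to coinsurance; traveler's 20% is $417.60. Cost to traveler: $1,122.60. OOP to date $1,122.60. Insurer: $2,793 − $1,122.60 = $1,670.40.
Claim 2 — $9,774: 20% coinsurance on $9,774 = $1,954.80. Cost to traveler: $1,954.80. OOP to date $3,077.40. Insurer: $9,774 − $1,954.80 = $7,819.20.
Claim 3 — $597: deductible already satisfied, so traveler's share is 20% × $597 = $119.40. Traveler owes $119.40 (running OOP $3,196.80). Plan pays $597 − $119.40 = $477.60.
Claim 4 — $2,533: deductible already satisfied, so traveler's share is 20% × $2,533 = $506.60. OOP would hit $3,703.40 > $3,450, so the cap limits the traveler to $3,450 − $3,196.80 = $253.20. Insurer: $2,533 − $253.20 = $2,279.80.

$2,279.80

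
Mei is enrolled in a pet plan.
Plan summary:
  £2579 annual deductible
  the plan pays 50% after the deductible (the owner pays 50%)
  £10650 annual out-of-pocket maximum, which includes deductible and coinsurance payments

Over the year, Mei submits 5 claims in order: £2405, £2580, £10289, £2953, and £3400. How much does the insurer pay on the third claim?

Claim 1 (£2405): entire amount goes to the deductible. Cost to owner: £2405. OOP to date £2405. Plan pays £2405 − £2405 = £0.
Claim 2 (£2580): £174 finishes the deductible; £2406 goes to coinsurance; 50% of £2406 = £1203. Owner pays £1377; OOP now £3782. Insurer: £2580 − £1377 = £1203.
Claim 3 (£10289): deductible met; 50% of £10289 = £5144.50. Owner pays £5144.50; OOP now £8926.50. Insurer: £10289 − £5144.50 = £5144.50.

£5144.50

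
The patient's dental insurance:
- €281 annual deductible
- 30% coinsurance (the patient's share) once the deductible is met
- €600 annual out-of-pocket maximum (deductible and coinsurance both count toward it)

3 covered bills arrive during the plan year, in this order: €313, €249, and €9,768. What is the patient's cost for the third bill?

#1 (€313): €281 to deductible, leaving €32; 30% of €32 = €9.60. Cost to patient: €290.60. OOP to date €290.60.
#2 (€249): deductible met; 30% of €249 = €74.70. Cost to patient: €74.70. OOP to date €365.30.
#3 (€9,768): deductible met; 30% of €9,768 = €2,930.40. Adding that to €365.30 gives €3,295.70, past the €600 cap; patient pays only €600 − €365.30 = €234.70.

€234.70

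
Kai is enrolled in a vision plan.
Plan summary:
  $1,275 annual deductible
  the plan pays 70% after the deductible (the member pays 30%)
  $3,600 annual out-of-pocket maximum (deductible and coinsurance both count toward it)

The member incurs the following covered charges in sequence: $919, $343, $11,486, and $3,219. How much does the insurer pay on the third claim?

Bill 1, $919: all of it applies to the deductible. Cost to member: $919. OOP to date $919. Insurer: $919 − $919 = $0.
Bill 2, $343: fully absorbed by the deductible. Member pays $343; OOP now $1,262. Plan pays $343 − $343 = $0.
Bill 3, $11,486: $13 finishes the deductible; $11,473 goes to coinsurance; member's 30% is $3,441.90. Deductible plus coinsurance: $13 + $3,441.90 = $3,454.90. OOP would hit $4,716.90 > $3,600, so the cap limits the member to $3,600 − $1,262 = $2,338. Insurer: $11,486 − $2,338 = $9,148.

$9,148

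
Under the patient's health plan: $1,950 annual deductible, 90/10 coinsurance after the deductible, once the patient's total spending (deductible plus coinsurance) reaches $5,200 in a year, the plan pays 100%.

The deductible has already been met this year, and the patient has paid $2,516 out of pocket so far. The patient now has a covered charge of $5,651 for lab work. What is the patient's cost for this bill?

$565.10

The deductible is already satisfied, so the full bill goes to coinsurance.
Patient's 10% share of $5,651 is $565.10.
Total out-of-pocket so far would be $2,516 + $565.10 = $3,081.10, below the $5,200 cap — no reduction.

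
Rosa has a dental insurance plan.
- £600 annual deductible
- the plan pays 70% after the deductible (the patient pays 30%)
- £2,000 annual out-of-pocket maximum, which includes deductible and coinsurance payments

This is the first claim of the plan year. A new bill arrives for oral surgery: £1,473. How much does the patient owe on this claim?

£861.90

The full £600 deductible is still open; £600 of this bill applies to it.
That leaves £1,473 − £600 = £873 for coinsurance.
Coinsurance: £873 × 30% = £261.90.
So the patient owes £600 + £261.90 = £861.90 before any cap.
Year-to-date out-of-pocket becomes £0 + £861.90 = £861.90, still under the £2,000 maximum, so no cap applies.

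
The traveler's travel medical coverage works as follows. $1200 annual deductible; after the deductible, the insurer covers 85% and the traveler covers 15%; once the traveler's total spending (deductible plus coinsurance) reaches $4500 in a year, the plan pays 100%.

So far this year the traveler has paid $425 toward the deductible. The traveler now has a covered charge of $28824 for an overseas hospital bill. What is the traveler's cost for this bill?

$4075

$425 of the $1200 deductible is already met, leaving $775.
After the $775 deductible portion, $28824 − $775 = $28049 is subject to coinsurance.
Traveler's 15% share of $28049 is $4207.35.
That puts the traveler's cost at $775 + $4207.35 = $4982.35 before any cap.
Year-to-date out-of-pocket would reach $425 + $4982.35 = $5407.35, above the $4500 maximum, so the traveler pays only $4500 − $425 = $4075.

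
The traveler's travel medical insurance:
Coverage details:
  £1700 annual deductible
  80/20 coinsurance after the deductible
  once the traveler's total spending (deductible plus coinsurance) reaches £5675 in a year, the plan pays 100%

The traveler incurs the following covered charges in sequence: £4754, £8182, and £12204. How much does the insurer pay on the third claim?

£10476.20

Claim 1 — £4754: £1700 finishes the deductible; £3054 goes to coinsurance; traveler's 20% is £610.80. Cost to traveler: £2310.80. OOP to date £2310.80. Insurer: £4754 − £2310.80 = £2443.20.
Claim 2 — £8182: 20% coinsurance on £8182 = £1636.40. Cost to traveler: £1636.40. OOP to date £3947.20. Insurer: £8182 − £1636.40 = £6545.60.
Claim 3 — £12204: 20% coinsurance on £12204 = £2440.80. That would push OOP to £6388, over the £5675 cap, so traveler pays £5675 − £3947.20 = £1727.80. Insurer: £12204 − £1727.80 = £10476.20.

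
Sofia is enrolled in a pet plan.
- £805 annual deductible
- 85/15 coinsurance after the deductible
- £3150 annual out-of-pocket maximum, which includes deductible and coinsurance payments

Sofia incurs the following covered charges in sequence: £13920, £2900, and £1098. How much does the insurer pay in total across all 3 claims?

£14768

Bill 1, £13920: deductible takes £805, £13115 remains; 15% of £13115 = £1967.25. Cost to owner: £2772.25. OOP to date £2772.25. Plan pays £13920 − £2772.25 = £11147.75.
Bill 2, £2900: deductible already satisfied, so owner's share is 15% × £2900 = £435. That would push OOP to £3207.25, over the £3150 cap, so owner pays £3150 − £2772.25 = £377.75. Plan pays £2900 − £377.75 = £2522.25.
Bill 3, £1098: 15% coinsurance on £1098 = £164.70. That would push OOP to £3314.70, over the £3150 cap, so owner pays £3150 − £3150 = £0. Plan pays £1098 − £0 = £1098.
Insurer total: £11147.75 + £2522.25 + £1098 = £14768.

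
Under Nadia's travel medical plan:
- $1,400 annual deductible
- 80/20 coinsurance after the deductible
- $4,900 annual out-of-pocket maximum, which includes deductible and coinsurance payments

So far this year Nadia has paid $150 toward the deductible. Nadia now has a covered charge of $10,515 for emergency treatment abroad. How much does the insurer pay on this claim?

Deductible still to meet: $1,400 − $150 = $1,250.
After the $1,250 deductible portion, $10,515 − $1,250 = $9,265 is subject to coinsurance.
Coinsurance: $9,265 × 20% = $1,853.
So the traveler owes $1,250 + $1,853 = $3,103 before any cap.
Cumulative spending $150 + $3,103 = $3,253 stays under the $4,900 maximum.
The plan picks up $10,515 − $3,103 = $7,412.

$7,412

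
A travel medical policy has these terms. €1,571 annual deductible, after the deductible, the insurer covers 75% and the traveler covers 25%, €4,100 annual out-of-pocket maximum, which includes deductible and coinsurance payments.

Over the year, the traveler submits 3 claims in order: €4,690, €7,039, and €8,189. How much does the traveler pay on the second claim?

€1,749.25

Claim 1 (€4,690): deductible takes €1,571, €3,119 remains; traveler's 25% is €779.75. Traveler owes €2,350.75 (running OOP €2,350.75).
Claim 2 (€7,039): deductible already satisfied, so traveler's share is 25% × €7,039 = €1,759.75. Adding that to €2,350.75 gives €4,110.50, past the €4,100 cap; traveler pays only €4,100 − €2,350.75 = €1,749.25.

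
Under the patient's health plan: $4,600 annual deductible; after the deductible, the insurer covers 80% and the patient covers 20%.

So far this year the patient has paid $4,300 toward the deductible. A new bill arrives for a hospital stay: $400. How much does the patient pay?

$320

Remaining deductible: $4,600 − $4,300 = $300.
After the $300 deductible portion, $400 − $300 = $100 is subject to coinsurance.
Coinsurance: $100 × 20% = $20.
Patient responsibility: $300 + $20 = $320.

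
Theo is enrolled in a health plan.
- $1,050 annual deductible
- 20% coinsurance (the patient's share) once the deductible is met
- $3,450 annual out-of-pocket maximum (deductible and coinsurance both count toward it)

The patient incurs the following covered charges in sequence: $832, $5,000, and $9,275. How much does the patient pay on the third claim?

$1,443.60

#1 ($832): entire amount goes to the deductible. Patient owes $832 (running OOP $832).
#2 ($5,000): $218 finishes the deductible; $4,782 goes to coinsurance; patient's 20% is $956.40. Patient pays $1,174.40; OOP now $2,006.40.
#3 ($9,275): deductible already satisfied, so patient's share is 20% × $9,275 = $1,855. That would push OOP to $3,861.40, over the $3,450 cap, so patient pays $3,450 − $2,006.40 = $1,443.60.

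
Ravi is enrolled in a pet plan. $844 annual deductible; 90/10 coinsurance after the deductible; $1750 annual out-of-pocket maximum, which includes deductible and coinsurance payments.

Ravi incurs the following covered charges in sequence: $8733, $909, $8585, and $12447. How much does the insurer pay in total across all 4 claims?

$28924

Bill 1, $8733: $844 to deductible, leaving $7889; owner's 10% is $788.90. Owner owes $1632.90 (running OOP $1632.90). Plan pays $8733 − $1632.90 = $7100.10.
Bill 2, $909: deductible already satisfied, so owner's share is 10% × $909 = $90.90. Owner pays $90.90; OOP now $1723.80. Insurer: $909 − $90.90 = $818.10.
Bill 3, $8585: deductible met; 10% of $8585 = $858.50. OOP would hit $2582.30 > $1750, so the cap limits the owner to $1750 − $1723.80 = $26.20. Plan pays $8585 − $26.20 = $8558.80.
Bill 4, $12447: 10% coinsurance on $12447 = $1244.70. OOP would hit $2994.70 > $1750, so the cap limits the owner to $1750 − $1750 = $0. Insurer: $12447 − $0 = $12447.
Insurer total = bills − owner's total = $30674 − $1750 = $28924.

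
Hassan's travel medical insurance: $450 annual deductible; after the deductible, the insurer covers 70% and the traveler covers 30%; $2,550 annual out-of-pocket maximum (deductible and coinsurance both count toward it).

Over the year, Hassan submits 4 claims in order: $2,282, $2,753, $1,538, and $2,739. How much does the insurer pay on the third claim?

#1 ($2,282): deductible takes $450, $1,832 remains; 30% of $1,832 = $549.60. Traveler owes $999.60 (running OOP $999.60). Plan pays $2,282 − $999.60 = $1,282.40.
#2 ($2,753): 30% coinsurance on $2,753 = $825.90. Cost to traveler: $825.90. OOP to date $1,825.50. Plan pays $2,753 − $825.90 = $1,927.10.
#3 ($1,538): deductible already satisfied, so traveler's share is 30% × $1,538 = $461.40. Cost to traveler: $461.40. OOP to date $2,286.90. Plan pays $1,538 − $461.40 = $1,076.60.

$1,076.60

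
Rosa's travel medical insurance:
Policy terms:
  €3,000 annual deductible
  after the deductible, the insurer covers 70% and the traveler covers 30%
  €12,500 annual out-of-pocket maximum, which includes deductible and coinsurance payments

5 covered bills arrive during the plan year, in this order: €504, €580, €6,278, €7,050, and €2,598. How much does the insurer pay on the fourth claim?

Bill 1, €504: all of it applies to the deductible. Cost to traveler: €504. OOP to date €504. Plan pays €504 − €504 = €0.
Bill 2, €580: all of it applies to the deductible. Traveler pays €580; OOP now €1,084. Insurer: €580 − €580 = €0.
Bill 3, €6,278: €1,916 to deductible, leaving €4,362; traveler's 30% is €1,308.60. Traveler owes €3,224.60 (running OOP €4,308.60). Insurer: €6,278 − €3,224.60 = €3,053.40.
Bill 4, €7,050: deductible met; 30% of €7,050 = €2,115. Traveler pays €2,115; OOP now €6,423.60. Plan pays €7,050 − €2,115 = €4,935.

€4,935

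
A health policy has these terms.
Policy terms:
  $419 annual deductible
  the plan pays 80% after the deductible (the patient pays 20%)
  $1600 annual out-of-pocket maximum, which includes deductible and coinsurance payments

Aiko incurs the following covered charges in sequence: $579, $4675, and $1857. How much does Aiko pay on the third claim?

#1 ($579): $419 to deductible, leaving $160; 20% of $160 = $32. Patient pays $451; OOP now $451.
#2 ($4675): 20% coinsurance on $4675 = $935. Cost to patient: $935. OOP to date $1386.
#3 ($1857): deductible already satisfied, so patient's share is 20% × $1857 = $371.40. OOP would hit $1757.40 > $1600, so the cap limits the patient to $1600 − $1386 = $214.

$214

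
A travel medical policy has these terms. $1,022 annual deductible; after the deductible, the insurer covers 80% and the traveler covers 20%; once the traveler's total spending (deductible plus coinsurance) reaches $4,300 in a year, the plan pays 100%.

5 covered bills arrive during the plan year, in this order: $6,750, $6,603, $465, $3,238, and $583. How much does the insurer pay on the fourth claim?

Claim 1 — $6,750: deductible takes $1,022, $5,728 remains; coinsurance $5,728 × 20% = $1,145.60. Cost to traveler: $2,167.60. OOP to date $2,167.60. Insurer: $6,750 − $2,167.60 = $4,582.40.
Claim 2 — $6,603: 20% coinsurance on $6,603 = $1,320.60. Traveler owes $1,320.60 (running OOP $3,488.20). Plan pays $6,603 − $1,320.60 = $5,282.40.
Claim 3 — $465: deductible already satisfied, so traveler's share is 20% × $465 = $93. Cost to traveler: $93. OOP to date $3,581.20. Plan pays $465 − $93 = $372.
Claim 4 — $3,238: deductible already satisfied, so traveler's share is 20% × $3,238 = $647.60. Cost to traveler: $647.60. OOP to date $4,228.80. Plan pays $3,238 − $647.60 = $2,590.40.

$2,590.40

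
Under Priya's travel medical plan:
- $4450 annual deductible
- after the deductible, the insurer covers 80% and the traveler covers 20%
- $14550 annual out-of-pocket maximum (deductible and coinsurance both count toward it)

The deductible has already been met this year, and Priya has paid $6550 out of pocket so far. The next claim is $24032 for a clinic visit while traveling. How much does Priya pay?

$4806.40

The deductible is already satisfied, so the full bill goes to coinsurance.
Traveler's 20% share of $24032 is $4806.40.
Total out-of-pocket so far would be $6550 + $4806.40 = $11356.40, below the $14550 cap — no reduction.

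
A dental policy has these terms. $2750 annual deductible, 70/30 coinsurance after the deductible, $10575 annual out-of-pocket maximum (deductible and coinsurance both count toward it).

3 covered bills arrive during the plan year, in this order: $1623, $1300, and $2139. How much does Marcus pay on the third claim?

$641.70

Claim 1 — $1623: all of it applies to the deductible. Patient owes $1623 (running OOP $1623).
Claim 2 — $1300: $1127 finishes the deductible; $173 goes to coinsurance; 30% of $173 = $51.90. Cost to patient: $1178.90. OOP to date $2801.90.
Claim 3 — $2139: deductible met; 30% of $2139 = $641.70. Patient owes $641.70 (running OOP $3443.60).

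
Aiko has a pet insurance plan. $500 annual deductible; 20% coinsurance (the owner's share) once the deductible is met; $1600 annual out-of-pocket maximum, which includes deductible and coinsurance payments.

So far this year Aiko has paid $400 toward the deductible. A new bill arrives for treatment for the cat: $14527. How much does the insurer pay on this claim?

$13327

Remaining deductible: $500 − $400 = $100.
After the $100 deductible portion, $14527 − $100 = $14427 is subject to coinsurance.
Coinsurance: $14427 × 20% = $2885.40.
That puts the owner's cost at $100 + $2885.40 = $2985.40 before any cap.
That would bring total out-of-pocket to $3385.40, past the $1600 cap. The owner is capped at $1600 − $400 = $1200 on this claim.
The plan picks up $14527 − $1200 = $13327.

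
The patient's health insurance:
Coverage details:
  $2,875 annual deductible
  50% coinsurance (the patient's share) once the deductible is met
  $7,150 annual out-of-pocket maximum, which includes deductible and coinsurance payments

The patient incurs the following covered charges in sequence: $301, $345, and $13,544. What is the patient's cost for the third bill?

#1 ($301): all of it applies to the deductible. Patient owes $301 (running OOP $301).
#2 ($345): all of it applies to the deductible. Patient owes $345 (running OOP $646).
#3 ($13,544): $2,229 to deductible, leaving $11,315; coinsurance $11,315 × 50% = $5,657.50. Together that's $2,229 + $5,657.50 = $7,886.50. Adding that to $646 gives $8,532.50, past the $7,150 cap; patient pays only $7,150 − $646 = $6,504.

$6,504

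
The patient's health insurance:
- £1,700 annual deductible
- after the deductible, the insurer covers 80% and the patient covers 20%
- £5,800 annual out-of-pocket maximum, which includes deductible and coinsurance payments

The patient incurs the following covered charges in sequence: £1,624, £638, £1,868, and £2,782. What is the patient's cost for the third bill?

Claim 1 — £1,624: all of it applies to the deductible. Patient owes £1,624 (running OOP £1,624).
Claim 2 — £638: £76 finishes the deductible; £562 goes to coinsurance; 20% of £562 = £112.40. Patient owes £188.40 (running OOP £1,812.40).
Claim 3 — £1,868: deductible met; 20% of £1,868 = £373.60. Patient pays £373.60; OOP now £2,186.

£373.60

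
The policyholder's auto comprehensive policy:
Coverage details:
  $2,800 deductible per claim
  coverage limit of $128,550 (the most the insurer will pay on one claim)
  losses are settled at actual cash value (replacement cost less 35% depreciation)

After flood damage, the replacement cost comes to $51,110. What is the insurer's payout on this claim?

At 35% depreciation, ACV = $51,110 − $17,888.50 = $33,221.50.
After the deductible, $33,221.50 − $2,800 = $30,421.50 remains.
$30,421.50 is within the $128,550 limit, so the insurer pays $30,421.50.

$30,421.50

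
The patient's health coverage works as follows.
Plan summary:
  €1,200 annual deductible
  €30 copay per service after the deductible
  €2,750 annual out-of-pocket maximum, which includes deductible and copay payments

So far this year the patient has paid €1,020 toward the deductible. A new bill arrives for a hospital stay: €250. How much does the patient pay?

Deductible still to meet: €1,200 − €1,020 = €180.
After the €180 deductible portion, €250 − €180 = €70 is subject to the copay.
Copay on this service: €30.
Patient responsibility before any cap: €180 + €30 = €210.
Cumulative spending €1,020 + €210 = €1,230 stays under the €2,750 maximum.

€210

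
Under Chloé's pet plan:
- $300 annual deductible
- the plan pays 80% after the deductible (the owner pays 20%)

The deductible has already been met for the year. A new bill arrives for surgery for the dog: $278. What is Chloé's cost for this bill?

The deductible is already satisfied, so the full bill goes to coinsurance.
Owner's 20% share of $278 is $55.60.

$55.60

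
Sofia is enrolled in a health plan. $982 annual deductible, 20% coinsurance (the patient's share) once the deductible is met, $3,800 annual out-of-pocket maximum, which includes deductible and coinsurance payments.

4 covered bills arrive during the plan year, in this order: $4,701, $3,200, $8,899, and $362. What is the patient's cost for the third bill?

#1 ($4,701): $982 finishes the deductible; $3,719 goes to coinsurance; patient's 20% is $743.80. Patient pays $1,725.80; OOP now $1,725.80.
#2 ($3,200): deductible already satisfied, so patient's share is 20% × $3,200 = $640. Cost to patient: $640. OOP to date $2,365.80.
#3 ($8,899): 20% coinsurance on $8,899 = $1,779.80. Adding that to $2,365.80 gives $4,145.60, past the $3,800 cap; patient pays only $3,800 − $2,365.80 = $1,434.20.

$1,434.20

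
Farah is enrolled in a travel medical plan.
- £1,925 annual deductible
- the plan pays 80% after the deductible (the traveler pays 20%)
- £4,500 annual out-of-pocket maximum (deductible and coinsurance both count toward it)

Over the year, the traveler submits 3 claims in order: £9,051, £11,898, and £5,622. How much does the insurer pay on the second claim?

£10,748.20

Bill 1, £9,051: £1,925 finishes the deductible; £7,126 goes to coinsurance; traveler's 20% is £1,425.20. Cost to traveler: £3,350.20. OOP to date £3,350.20. Insurer: £9,051 − £3,350.20 = £5,700.80.
Bill 2, £11,898: 20% coinsurance on £11,898 = £2,379.60. OOP would hit £5,729.80 > £4,500, so the cap limits the traveler to £4,500 − £3,350.20 = £1,149.80. Plan pays £11,898 − £1,149.80 = £10,748.20.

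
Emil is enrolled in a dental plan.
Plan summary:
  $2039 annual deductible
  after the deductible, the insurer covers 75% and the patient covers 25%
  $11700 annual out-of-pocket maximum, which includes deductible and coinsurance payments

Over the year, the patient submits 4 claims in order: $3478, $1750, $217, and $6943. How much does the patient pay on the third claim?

Bill 1, $3478: $2039 to deductible, leaving $1439; coinsurance $1439 × 25% = $359.75. Cost to patient: $2398.75. OOP to date $2398.75.
Bill 2, $1750: deductible already satisfied, so patient's share is 25% × $1750 = $437.50. Cost to patient: $437.50. OOP to date $2836.25.
Bill 3, $217: deductible already satisfied, so patient's share is 25% × $217 = $54.25. Cost to patient: $54.25. OOP to date $2890.50.

$54.25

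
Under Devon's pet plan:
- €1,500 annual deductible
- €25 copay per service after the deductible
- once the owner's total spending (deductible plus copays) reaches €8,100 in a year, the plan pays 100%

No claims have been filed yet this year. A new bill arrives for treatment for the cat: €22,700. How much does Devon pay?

The full €1,500 deductible is still open; €1,500 of this bill applies to it.
The remaining €21,200 (= €22,700 − €1,500) moves to the copay.
Copay on this service: €25.
That puts the owner's cost at €1,500 + €25 = €1,525 before any cap.
Year-to-date out-of-pocket becomes €0 + €1,525 = €1,525, still under the €8,100 maximum, so no cap applies.

€1,525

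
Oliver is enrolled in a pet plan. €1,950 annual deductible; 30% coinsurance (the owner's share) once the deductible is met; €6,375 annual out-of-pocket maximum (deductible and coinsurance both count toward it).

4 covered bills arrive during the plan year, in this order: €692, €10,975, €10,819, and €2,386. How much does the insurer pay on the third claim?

Claim 1 — €692: fully absorbed by the deductible. Owner owes €692 (running OOP €692). Insurer: €692 − €692 = €0.
Claim 2 — €10,975: deductible takes €1,258, €9,717 remains; 30% of €9,717 = €2,915.10. Owner owes €4,173.10 (running OOP €4,865.10). Insurer: €10,975 − €4,173.10 = €6,801.90.
Claim 3 — €10,819: 30% coinsurance on €10,819 = €3,245.70. That would push OOP to €8,110.80, over the €6,375 cap, so owner pays €6,375 − €4,865.10 = €1,509.90. Plan pays €10,819 − €1,509.90 = €9,309.10.

€9,309.10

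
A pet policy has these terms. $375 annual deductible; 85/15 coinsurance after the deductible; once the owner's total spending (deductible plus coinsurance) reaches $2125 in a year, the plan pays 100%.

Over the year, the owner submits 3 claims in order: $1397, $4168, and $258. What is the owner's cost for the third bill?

$38.70

#1 ($1397): $375 finishes the deductible; $1022 goes to coinsurance; coinsurance $1022 × 15% = $153.30. Cost to owner: $528.30. OOP to date $528.30.
#2 ($4168): deductible already satisfied, so owner's share is 15% × $4168 = $625.20. Owner owes $625.20 (running OOP $1153.50).
#3 ($258): deductible met; 15% of $258 = $38.70. Owner owes $38.70 (running OOP $1192.20).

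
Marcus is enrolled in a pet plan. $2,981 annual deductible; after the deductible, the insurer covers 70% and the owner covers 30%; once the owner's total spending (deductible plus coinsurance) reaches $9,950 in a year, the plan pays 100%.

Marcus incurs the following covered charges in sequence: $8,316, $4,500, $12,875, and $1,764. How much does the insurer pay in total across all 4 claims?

Bill 1, $8,316: $2,981 finishes the deductible; $5,335 goes to coinsurance; 30% of $5,335 = $1,600.50. Owner pays $4,581.50; OOP now $4,581.50. Plan pays $8,316 − $4,581.50 = $3,734.50.
Bill 2, $4,500: deductible already satisfied, so owner's share is 30% × $4,500 = $1,350. Cost to owner: $1,350. OOP to date $5,931.50. Insurer: $4,500 − $1,350 = $3,150.
Bill 3, $12,875: deductible met; 30% of $12,875 = $3,862.50. Owner owes $3,862.50 (running OOP $9,794). Plan pays $12,875 − $3,862.50 = $9,012.50.
Bill 4, $1,764: 30% coinsurance on $1,764 = $529.20. Adding that to $9,794 gives $10,323.20, past the $9,950 cap; owner pays only $9,950 − $9,794 = $156. Plan pays $1,764 − $156 = $1,608.
Insurer total: $3,734.50 + $3,150 + $9,012.50 + $1,608 = $17,505.

$17,505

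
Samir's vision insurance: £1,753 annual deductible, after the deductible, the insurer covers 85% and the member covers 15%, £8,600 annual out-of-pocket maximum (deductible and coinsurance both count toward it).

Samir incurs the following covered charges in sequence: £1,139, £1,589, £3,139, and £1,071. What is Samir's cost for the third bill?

£470.85

#1 (£1,139): all of it applies to the deductible. Cost to member: £1,139. OOP to date £1,139.
#2 (£1,589): £614 to deductible, leaving £975; 15% of £975 = £146.25. Cost to member: £760.25. OOP to date £1,899.25.
#3 (£3,139): deductible already satisfied, so member's share is 15% × £3,139 = £470.85. Cost to member: £470.85. OOP to date £2,370.10.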